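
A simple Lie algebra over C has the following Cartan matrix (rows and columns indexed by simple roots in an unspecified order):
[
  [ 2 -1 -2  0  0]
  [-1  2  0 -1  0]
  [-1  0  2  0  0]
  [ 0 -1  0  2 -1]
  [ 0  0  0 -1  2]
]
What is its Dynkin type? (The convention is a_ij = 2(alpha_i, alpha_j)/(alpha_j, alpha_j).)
The matrix has rank 5 with 2's on the diagonal. Reading the off-diagonal entries as Dynkin edges (a single edge where a_ij = a_ji = -1; a double or triple edge where a_ij * a_ji = 2 or 3), the diagram is a chain of 5 nodes with a double edge at one end; the terminal node there is the unique short simple root (B_5). One simple-root ordering that puts it in standard form is (alpha_5, alpha_4, alpha_2, alpha_1, alpha_3). So the algebra is type B_5, i.e. so(11).

B_5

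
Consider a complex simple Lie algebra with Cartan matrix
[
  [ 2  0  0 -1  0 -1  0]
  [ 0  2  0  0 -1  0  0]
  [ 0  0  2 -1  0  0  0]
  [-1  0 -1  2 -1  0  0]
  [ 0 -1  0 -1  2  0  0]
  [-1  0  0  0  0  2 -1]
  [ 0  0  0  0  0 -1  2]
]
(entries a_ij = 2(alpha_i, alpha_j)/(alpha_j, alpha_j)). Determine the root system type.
E_7

The matrix has rank 7 with 2's on the diagonal. Reading the off-diagonal entries as Dynkin edges (a single edge where a_ij = a_ji = -1; a double or triple edge where a_ij * a_ji = 2 or 3), the diagram is a chain of 6 nodes with one extra node attached to the third node from one end (E_7). One simple-root ordering that puts it in standard form is (alpha_2, alpha_3, alpha_5, alpha_4, alpha_1, alpha_6, alpha_7). So the algebra is type E_7.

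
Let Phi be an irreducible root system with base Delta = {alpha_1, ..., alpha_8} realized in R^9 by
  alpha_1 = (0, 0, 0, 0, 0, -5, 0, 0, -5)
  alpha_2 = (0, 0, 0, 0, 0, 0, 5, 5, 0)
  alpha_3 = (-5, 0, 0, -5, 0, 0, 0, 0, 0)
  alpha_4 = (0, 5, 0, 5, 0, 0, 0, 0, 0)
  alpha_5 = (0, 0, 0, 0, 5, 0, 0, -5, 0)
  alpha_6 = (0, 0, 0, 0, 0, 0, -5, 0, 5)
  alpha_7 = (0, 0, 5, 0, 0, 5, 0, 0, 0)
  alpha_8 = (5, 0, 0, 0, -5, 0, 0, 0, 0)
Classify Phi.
Compute the Cartan integers a_ij = 2(alpha_i, alpha_j)/(alpha_j, alpha_j); the resulting 8x8 Cartan matrix is
[[2, 0, 0, 0, 0, -1, -1, 0], [0, 2, 0, 0, -1, -1, 0, 0], [0, 0, 2, -1, 0, 0, 0, -1], [0, 0, -1, 2, 0, 0, 0, 0], [0, -1, 0, 0, 2, 0, 0, -1], [-1, -1, 0, 0, 0, 2, 0, 0], [-1, 0, 0, 0, 0, 0, 2, 0], [0, 0, -1, 0, -1, 0, 0, 2]].
All simple roots have the same length, so the diagram is simply laced. The associated Dynkin diagram is a chain of 8 nodes with single edges (A_8), so the type is A_8 (the algebra sl(9)).

A_8 (sl(9))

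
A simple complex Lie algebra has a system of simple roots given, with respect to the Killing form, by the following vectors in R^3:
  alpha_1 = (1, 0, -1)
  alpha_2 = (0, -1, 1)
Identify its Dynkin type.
A_2 (sl(3))

Compute the Cartan integers a_ij = 2(alpha_i, alpha_j)/(alpha_j, alpha_j); the resulting 2x2 Cartan matrix is
[[2, -1], [-1, 2]].
All simple roots have the same length, so the diagram is simply laced. The associated Dynkin diagram is a chain of 2 nodes with single edges (A_2), so the type is A_2 (the algebra sl(3)).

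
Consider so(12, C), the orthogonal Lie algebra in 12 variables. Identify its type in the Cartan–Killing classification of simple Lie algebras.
This is so(12) with 12 even, which has dimension 12(12-1)/2 = 66 and rank 12/2 = 6. In the classification of classical Lie algebras, the orthogonal algebra so(2n) in an even number of variables has type D_n; here n = 6, so the Dynkin diagram is a chain of 4 nodes with a fork of two nodes at one end (D_6). Hence the type is D_6.

D_6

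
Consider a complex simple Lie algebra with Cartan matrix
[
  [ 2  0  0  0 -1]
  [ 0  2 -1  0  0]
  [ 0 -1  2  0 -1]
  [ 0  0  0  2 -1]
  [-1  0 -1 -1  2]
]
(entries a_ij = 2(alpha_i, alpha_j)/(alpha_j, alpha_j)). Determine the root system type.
The matrix has rank 5 with 2's on the diagonal. Reading the off-diagonal entries as Dynkin edges (a single edge where a_ij = a_ji = -1; a double or triple edge where a_ij * a_ji = 2 or 3), the diagram is a chain of 3 nodes with a fork of two nodes at one end (D_5). One simple-root ordering that puts it in standard form is (alpha_2, alpha_3, alpha_5, alpha_1, alpha_4). So the algebra is type D_5, i.e. so(10).

D_5 (so(10))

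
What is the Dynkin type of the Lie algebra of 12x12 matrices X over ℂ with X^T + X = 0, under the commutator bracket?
This is so(12) with 12 even, which has dimension 12(12-1)/2 = 66 and rank 12/2 = 6. In the classification of classical Lie algebras, the orthogonal algebra so(2n) in an even number of variables has type D_n; here n = 6, so the Dynkin diagram is a chain of 4 nodes with a fork of two nodes at one end (D_6). Hence the type is D_6.

D_6 (so(12))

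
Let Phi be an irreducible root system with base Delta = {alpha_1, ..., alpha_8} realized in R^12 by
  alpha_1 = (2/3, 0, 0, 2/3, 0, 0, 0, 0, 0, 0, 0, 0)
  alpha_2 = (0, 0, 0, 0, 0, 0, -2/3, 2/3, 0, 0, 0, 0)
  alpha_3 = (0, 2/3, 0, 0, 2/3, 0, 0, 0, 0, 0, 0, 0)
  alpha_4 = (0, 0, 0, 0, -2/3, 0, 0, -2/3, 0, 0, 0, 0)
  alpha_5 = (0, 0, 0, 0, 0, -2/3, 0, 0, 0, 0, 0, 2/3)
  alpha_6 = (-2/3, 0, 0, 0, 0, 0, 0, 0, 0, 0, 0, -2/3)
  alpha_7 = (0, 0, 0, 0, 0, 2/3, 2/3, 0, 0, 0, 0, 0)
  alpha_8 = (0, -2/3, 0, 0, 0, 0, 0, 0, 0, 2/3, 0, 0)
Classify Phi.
A8

Compute the Cartan integers a_ij = 2(alpha_i, alpha_j)/(alpha_j, alpha_j); the resulting 8x8 Cartan matrix is
[[2, 0, 0, 0, 0, -1, 0, 0], [0, 2, 0, -1, 0, 0, -1, 0], [0, 0, 2, -1, 0, 0, 0, -1], [0, -1, -1, 2, 0, 0, 0, 0], [0, 0, 0, 0, 2, -1, -1, 0], [-1, 0, 0, 0, -1, 2, 0, 0], [0, -1, 0, 0, -1, 0, 2, 0], [0, 0, -1, 0, 0, 0, 0, 2]].
All simple roots have the same length, so the diagram is simply laced. The associated Dynkin diagram is a chain of 8 nodes with single edges (A_8), so the type is A_8 (the algebra sl(9)).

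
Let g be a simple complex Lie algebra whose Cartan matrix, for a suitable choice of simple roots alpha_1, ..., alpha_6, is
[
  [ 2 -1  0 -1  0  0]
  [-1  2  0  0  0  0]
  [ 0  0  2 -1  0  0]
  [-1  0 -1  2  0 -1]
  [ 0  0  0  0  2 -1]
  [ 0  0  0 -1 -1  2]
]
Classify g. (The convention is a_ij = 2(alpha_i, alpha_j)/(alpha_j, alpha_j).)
The matrix has rank 6 with 2's on the diagonal. Reading the off-diagonal entries as Dynkin edges (a single edge where a_ij = a_ji = -1; a double or triple edge where a_ij * a_ji = 2 or 3), the diagram is a chain of 5 nodes with one extra node attached to the third node from one end (E_6). One simple-root ordering that puts it in standard form is (alpha_5, alpha_3, alpha_6, alpha_4, alpha_1, alpha_2). So the algebra is type E_6.

type E_6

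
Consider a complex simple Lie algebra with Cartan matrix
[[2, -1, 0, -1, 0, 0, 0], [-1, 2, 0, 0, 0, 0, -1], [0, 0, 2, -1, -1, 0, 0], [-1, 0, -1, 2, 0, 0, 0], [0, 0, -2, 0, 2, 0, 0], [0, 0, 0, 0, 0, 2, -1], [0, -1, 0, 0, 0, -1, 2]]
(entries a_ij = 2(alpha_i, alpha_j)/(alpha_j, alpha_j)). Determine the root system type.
The matrix has rank 7 with 2's on the diagonal. Reading the off-diagonal entries as Dynkin edges (a single edge where a_ij = a_ji = -1; a double or triple edge where a_ij * a_ji = 2 or 3), the diagram is a chain of 7 nodes with a double edge at one end; the terminal node there is the unique long simple root (C_7). One simple-root ordering that puts it in standard form is (alpha_6, alpha_7, alpha_2, alpha_1, alpha_4, alpha_3, alpha_5). So the algebra is type C_7, i.e. sp(14).

type C_7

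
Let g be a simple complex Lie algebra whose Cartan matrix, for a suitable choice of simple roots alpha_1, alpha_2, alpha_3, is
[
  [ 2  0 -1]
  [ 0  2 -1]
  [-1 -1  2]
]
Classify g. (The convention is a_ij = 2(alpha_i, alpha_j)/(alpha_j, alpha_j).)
The matrix has rank 3 with 2's on the diagonal. Reading the off-diagonal entries as Dynkin edges (a single edge where a_ij = a_ji = -1; a double or triple edge where a_ij * a_ji = 2 or 3), the diagram is a chain of 3 nodes with single edges (A_3). One simple-root ordering that puts it in standard form is (alpha_1, alpha_3, alpha_2). So the algebra is type A_3, i.e. sl(4).

A3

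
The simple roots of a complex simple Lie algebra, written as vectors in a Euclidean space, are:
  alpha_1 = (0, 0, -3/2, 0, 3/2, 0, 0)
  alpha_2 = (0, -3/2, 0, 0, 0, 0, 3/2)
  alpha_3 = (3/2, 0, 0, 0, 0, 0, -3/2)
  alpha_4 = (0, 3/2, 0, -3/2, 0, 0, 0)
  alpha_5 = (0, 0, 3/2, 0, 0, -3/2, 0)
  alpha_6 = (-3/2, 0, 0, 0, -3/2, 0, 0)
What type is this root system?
A_6 (sl(7))

Compute the Cartan integers a_ij = 2(alpha_i, alpha_j)/(alpha_j, alpha_j); the resulting 6x6 Cartan matrix is
[[2, 0, 0, 0, -1, -1], [0, 2, -1, -1, 0, 0], [0, -1, 2, 0, 0, -1], [0, -1, 0, 2, 0, 0], [-1, 0, 0, 0, 2, 0], [-1, 0, -1, 0, 0, 2]].
All simple roots have the same length, so the diagram is simply laced. The associated Dynkin diagram is a chain of 6 nodes with single edges (A_6), so the type is A_6 (the algebra sl(7)).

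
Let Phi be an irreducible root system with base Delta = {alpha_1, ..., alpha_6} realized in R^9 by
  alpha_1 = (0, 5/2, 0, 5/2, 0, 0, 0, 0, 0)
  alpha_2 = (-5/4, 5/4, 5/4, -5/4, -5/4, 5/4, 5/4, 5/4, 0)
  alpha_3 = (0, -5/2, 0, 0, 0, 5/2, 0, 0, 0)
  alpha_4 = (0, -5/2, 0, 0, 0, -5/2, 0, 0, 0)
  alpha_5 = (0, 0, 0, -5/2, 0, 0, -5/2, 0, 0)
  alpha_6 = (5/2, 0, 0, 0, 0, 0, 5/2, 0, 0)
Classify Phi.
Compute the Cartan integers a_ij = 2(alpha_i, alpha_j)/(alpha_j, alpha_j); the resulting 6x6 Cartan matrix is
[[2, 0, -1, -1, -1, 0], [0, 2, 0, -1, 0, 0], [-1, 0, 2, 0, 0, 0], [-1, -1, 0, 2, 0, 0], [-1, 0, 0, 0, 2, -1], [0, 0, 0, 0, -1, 2]].
All simple roots have the same length, so the diagram is simply laced. The associated Dynkin diagram is a chain of 5 nodes with one extra node attached to the third node from one end (E_6), so the type is E_6.

E6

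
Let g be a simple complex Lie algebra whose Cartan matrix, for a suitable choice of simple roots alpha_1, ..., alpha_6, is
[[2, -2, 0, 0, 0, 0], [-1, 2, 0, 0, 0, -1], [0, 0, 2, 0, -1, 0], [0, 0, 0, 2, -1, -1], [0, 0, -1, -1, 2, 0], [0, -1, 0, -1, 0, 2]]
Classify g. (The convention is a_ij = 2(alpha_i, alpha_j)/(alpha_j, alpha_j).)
The matrix has rank 6 with 2's on the diagonal. Reading the off-diagonal entries as Dynkin edges (a single edge where a_ij = a_ji = -1; a double or triple edge where a_ij * a_ji = 2 or 3), the diagram is a chain of 6 nodes with a double edge at one end; the terminal node there is the unique long simple root (C_6). One simple-root ordering that puts it in standard form is (alpha_3, alpha_5, alpha_4, alpha_6, alpha_2, alpha_1). So the algebra is type C_6, i.e. sp(12).

C_6 (sp(12))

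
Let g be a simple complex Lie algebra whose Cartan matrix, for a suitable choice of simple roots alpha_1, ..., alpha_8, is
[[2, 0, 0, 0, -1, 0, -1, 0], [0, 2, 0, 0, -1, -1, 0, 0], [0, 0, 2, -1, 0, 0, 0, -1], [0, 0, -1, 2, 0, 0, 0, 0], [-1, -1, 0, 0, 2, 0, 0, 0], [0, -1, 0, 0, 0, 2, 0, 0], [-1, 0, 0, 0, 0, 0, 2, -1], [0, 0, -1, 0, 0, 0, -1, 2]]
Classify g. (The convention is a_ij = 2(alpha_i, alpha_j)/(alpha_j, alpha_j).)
The matrix has rank 8 with 2's on the diagonal. Reading the off-diagonal entries as Dynkin edges (a single edge where a_ij = a_ji = -1; a double or triple edge where a_ij * a_ji = 2 or 3), the diagram is a chain of 8 nodes with single edges (A_8). One simple-root ordering that puts it in standard form is (alpha_6, alpha_2, alpha_5, alpha_1, alpha_7, alpha_8, alpha_3, alpha_4). So the algebra is type A_8, i.e. sl(9).

A8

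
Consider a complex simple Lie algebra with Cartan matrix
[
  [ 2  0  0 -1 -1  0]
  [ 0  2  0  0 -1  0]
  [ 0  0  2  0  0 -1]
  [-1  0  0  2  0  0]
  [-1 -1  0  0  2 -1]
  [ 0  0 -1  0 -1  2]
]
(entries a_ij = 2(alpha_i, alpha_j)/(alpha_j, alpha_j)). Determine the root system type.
E_6

The matrix has rank 6 with 2's on the diagonal. Reading the off-diagonal entries as Dynkin edges (a single edge where a_ij = a_ji = -1; a double or triple edge where a_ij * a_ji = 2 or 3), the diagram is a chain of 5 nodes with one extra node attached to the third node from one end (E_6). One simple-root ordering that puts it in standard form is (alpha_4, alpha_2, alpha_1, alpha_5, alpha_6, alpha_3). So the algebra is type E_6.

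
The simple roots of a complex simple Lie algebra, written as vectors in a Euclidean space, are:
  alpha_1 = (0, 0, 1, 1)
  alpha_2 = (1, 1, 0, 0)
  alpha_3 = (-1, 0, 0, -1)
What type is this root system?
A3

Compute the Cartan integers a_ij = 2(alpha_i, alpha_j)/(alpha_j, alpha_j); the resulting 3x3 Cartan matrix is
[[2, 0, -1], [0, 2, -1], [-1, -1, 2]].
All simple roots have the same length, so the diagram is simply laced. The associated Dynkin diagram is a chain of 3 nodes with single edges (A_3), so the type is A_3 (the algebra sl(4)).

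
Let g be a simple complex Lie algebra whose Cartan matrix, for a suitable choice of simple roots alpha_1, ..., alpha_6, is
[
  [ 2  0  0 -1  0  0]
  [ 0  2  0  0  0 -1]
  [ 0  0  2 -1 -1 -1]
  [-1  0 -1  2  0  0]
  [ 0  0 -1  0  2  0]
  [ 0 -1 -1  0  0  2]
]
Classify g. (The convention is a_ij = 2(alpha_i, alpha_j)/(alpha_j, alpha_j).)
E_6

The matrix has rank 6 with 2's on the diagonal. Reading the off-diagonal entries as Dynkin edges (a single edge where a_ij = a_ji = -1; a double or triple edge where a_ij * a_ji = 2 or 3), the diagram is a chain of 5 nodes with one extra node attached to the third node from one end (E_6). One simple-root ordering that puts it in standard form is (alpha_1, alpha_5, alpha_4, alpha_3, alpha_6, alpha_2). So the algebra is type E_6.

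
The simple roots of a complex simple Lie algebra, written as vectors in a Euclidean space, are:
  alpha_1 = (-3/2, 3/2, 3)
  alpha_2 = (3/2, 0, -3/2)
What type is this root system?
G_2

Compute the Cartan integers a_ij = 2(alpha_i, alpha_j)/(alpha_j, alpha_j); the resulting 2x2 Cartan matrix is
[[2, -3], [-1, 2]].
The roots have two lengths (squared-length ratio 3:1); the short ones are alpha_{2}. The associated Dynkin diagram is two nodes joined by a triple edge (G_2), so the type is G_2.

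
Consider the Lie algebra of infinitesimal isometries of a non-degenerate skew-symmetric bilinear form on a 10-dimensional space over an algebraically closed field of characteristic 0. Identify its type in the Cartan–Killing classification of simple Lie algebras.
C5

This is sp(10), which has dimension 10(10+1)/2 = 55 and rank 10/2 = 5. In the classification of classical Lie algebras, the symplectic algebra sp(2n) has type C_n; here n = 5, so the Dynkin diagram is a chain of 5 nodes with a double edge at one end; the terminal node there is the unique long simple root (C_5). Hence the type is C_5.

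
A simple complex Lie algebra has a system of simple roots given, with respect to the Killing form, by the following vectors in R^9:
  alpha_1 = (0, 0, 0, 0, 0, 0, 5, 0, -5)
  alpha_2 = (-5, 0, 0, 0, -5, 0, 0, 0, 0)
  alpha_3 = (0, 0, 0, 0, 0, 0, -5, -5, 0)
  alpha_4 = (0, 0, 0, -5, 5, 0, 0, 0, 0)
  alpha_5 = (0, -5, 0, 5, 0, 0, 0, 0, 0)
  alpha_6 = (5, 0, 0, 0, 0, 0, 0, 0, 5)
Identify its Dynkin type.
Compute the Cartan integers a_ij = 2(alpha_i, alpha_j)/(alpha_j, alpha_j); the resulting 6x6 Cartan matrix is
[[2, 0, -1, 0, 0, -1], [0, 2, 0, -1, 0, -1], [-1, 0, 2, 0, 0, 0], [0, -1, 0, 2, -1, 0], [0, 0, 0, -1, 2, 0], [-1, -1, 0, 0, 0, 2]].
All simple roots have the same length, so the diagram is simply laced. The associated Dynkin diagram is a chain of 6 nodes with single edges (A_6), so the type is A_6 (the algebra sl(7)).

A_6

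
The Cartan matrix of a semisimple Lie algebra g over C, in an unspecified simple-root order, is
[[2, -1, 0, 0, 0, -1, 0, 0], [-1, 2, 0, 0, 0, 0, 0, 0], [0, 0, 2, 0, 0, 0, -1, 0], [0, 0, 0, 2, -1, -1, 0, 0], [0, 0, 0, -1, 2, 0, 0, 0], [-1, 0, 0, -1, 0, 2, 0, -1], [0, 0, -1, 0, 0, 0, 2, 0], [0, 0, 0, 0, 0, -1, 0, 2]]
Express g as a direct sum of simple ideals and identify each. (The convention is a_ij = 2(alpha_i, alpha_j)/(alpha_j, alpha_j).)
type A_2 + type E_6

The diagram associated to this matrix has two connected components: the simple roots {alpha_3, alpha_7} form a chain of 2 nodes with single edges (A_2), and {alpha_1, alpha_2, alpha_4, alpha_5, alpha_6, alpha_8} form a chain of 5 nodes with one extra node attached to the third node from one end (E_6). A semisimple Lie algebra decomposes uniquely as the direct sum of simple ideals, one per connected component of its Dynkin diagram, so g ≅ A_2 ⊕ E_6 (dimension 8 + 78 = 86).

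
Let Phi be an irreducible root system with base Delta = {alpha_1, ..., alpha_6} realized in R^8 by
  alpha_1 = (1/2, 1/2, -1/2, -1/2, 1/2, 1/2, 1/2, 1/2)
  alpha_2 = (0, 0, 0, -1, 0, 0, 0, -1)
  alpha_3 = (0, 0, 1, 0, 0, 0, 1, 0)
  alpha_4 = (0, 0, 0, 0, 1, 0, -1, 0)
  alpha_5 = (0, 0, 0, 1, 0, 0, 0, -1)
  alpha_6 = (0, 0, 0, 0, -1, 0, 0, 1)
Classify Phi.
Compute the Cartan integers a_ij = 2(alpha_i, alpha_j)/(alpha_j, alpha_j); the resulting 6x6 Cartan matrix is
[[2, 0, 0, 0, -1, 0], [0, 2, 0, 0, 0, -1], [0, 0, 2, -1, 0, 0], [0, 0, -1, 2, 0, -1], [-1, 0, 0, 0, 2, -1], [0, -1, 0, -1, -1, 2]].
All simple roots have the same length, so the diagram is simply laced. The associated Dynkin diagram is a chain of 5 nodes with one extra node attached to the third node from one end (E_6), so the type is E_6.

E_6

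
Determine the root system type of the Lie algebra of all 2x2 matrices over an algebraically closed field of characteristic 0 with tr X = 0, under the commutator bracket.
type A_1

This is sl(2), which has dimension 2^2 - 1 = 3 and rank 2 - 1 = 1 (a Cartan subalgebra is the diagonal traceless matrices). In the classification of classical Lie algebras, the special linear algebra sl(n+1) has type A_n; here n = 1, so the Dynkin diagram is a chain of 1 nodes with single edges (A_1). Hence the type is A_1.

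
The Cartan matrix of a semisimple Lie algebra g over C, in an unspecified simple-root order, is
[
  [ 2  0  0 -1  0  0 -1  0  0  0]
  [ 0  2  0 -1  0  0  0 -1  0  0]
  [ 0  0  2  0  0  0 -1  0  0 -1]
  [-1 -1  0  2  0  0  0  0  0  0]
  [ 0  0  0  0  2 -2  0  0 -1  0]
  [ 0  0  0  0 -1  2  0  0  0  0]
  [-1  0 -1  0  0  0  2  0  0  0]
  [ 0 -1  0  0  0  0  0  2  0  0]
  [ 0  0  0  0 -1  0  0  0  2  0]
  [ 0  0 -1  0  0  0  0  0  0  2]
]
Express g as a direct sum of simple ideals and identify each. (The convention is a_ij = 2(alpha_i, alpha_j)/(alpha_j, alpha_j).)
The diagram associated to this matrix has two connected components: the simple roots {alpha_1, alpha_2, alpha_3, alpha_4, alpha_7, alpha_8, alpha_10} form a chain of 7 nodes with single edges (A_7), and {alpha_5, alpha_6, alpha_9} form a chain of 3 nodes with a double edge at one end; the terminal node there is the unique short simple root (B_3). A semisimple Lie algebra decomposes uniquely as the direct sum of simple ideals, one per connected component of its Dynkin diagram, so g ≅ A_7 ⊕ B_3 (dimension 63 + 21 = 84).

A_7 + B_3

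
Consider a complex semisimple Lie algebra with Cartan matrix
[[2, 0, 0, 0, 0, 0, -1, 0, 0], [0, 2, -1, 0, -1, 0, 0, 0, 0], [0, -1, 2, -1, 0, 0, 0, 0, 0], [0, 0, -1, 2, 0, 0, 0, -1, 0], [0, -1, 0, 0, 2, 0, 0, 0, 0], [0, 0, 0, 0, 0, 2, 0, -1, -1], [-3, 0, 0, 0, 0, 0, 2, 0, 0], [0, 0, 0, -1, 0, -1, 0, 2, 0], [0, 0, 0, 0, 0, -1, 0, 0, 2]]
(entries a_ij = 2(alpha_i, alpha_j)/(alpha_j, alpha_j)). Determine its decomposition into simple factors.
The diagram associated to this matrix has two connected components: the simple roots {alpha_2, alpha_3, alpha_4, alpha_5, alpha_6, alpha_8, alpha_9} form a chain of 7 nodes with single edges (A_7), and {alpha_1, alpha_7} form two nodes joined by a triple edge (G_2). A semisimple Lie algebra decomposes uniquely as the direct sum of simple ideals, one per connected component of its Dynkin diagram, so g ≅ A_7 ⊕ G_2 (dimension 63 + 14 = 77).

A_7 + G_2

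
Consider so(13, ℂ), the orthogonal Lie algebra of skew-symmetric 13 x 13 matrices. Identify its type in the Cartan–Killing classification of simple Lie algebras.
This is so(13) with 13 odd, which has dimension 13(13-1)/2 = 78 and rank (13-1)/2 = 6. In the classification of classical Lie algebras, the orthogonal algebra so(2n+1) in an odd number of variables has type B_n; here n = 6, so the Dynkin diagram is a chain of 6 nodes with a double edge at one end; the terminal node there is the unique short simple root (B_6). Hence the type is B_6.

type B_6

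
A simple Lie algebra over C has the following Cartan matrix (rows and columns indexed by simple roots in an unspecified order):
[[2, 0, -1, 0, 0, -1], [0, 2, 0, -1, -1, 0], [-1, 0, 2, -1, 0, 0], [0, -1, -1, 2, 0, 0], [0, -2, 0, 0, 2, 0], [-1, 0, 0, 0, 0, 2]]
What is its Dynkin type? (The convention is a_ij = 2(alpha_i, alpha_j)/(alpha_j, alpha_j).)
type C_6

The matrix has rank 6 with 2's on the diagonal. Reading the off-diagonal entries as Dynkin edges (a single edge where a_ij = a_ji = -1; a double or triple edge where a_ij * a_ji = 2 or 3), the diagram is a chain of 6 nodes with a double edge at one end; the terminal node there is the unique long simple root (C_6). One simple-root ordering that puts it in standard form is (alpha_6, alpha_1, alpha_3, alpha_4, alpha_2, alpha_5). So the algebra is type C_6, i.e. sp(12).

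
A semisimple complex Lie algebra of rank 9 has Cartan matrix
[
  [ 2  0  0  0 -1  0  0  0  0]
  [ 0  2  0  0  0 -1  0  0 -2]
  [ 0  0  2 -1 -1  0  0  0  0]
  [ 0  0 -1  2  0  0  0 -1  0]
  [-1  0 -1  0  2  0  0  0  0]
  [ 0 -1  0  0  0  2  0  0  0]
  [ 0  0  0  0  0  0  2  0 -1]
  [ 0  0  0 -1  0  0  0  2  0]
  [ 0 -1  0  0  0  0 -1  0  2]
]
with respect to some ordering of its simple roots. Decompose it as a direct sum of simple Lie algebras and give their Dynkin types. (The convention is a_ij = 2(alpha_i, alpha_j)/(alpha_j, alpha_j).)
The diagram associated to this matrix has two connected components: the simple roots {alpha_1, alpha_3, alpha_4, alpha_5, alpha_8} form a chain of 5 nodes with single edges (A_5), and {alpha_2, alpha_6, alpha_7, alpha_9} form a chain of 4 nodes with a double edge between the middle two (F_4). A semisimple Lie algebra decomposes uniquely as the direct sum of simple ideals, one per connected component of its Dynkin diagram, so g ≅ A_5 ⊕ F_4 (dimension 35 + 52 = 87).

A_5 (sl(6)) ⊕ F_4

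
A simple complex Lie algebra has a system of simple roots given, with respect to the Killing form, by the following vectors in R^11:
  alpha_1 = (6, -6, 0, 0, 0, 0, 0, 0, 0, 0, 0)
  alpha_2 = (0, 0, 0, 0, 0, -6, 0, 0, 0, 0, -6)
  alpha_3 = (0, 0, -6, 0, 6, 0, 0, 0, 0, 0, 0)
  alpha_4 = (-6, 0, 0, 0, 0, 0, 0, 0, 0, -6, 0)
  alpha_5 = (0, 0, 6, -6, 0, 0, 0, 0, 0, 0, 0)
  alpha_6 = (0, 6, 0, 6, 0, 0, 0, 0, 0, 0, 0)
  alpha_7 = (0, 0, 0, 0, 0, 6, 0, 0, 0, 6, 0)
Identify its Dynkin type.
Compute the Cartan integers a_ij = 2(alpha_i, alpha_j)/(alpha_j, alpha_j); the resulting 7x7 Cartan matrix is
[[2, 0, 0, -1, 0, -1, 0], [0, 2, 0, 0, 0, 0, -1], [0, 0, 2, 0, -1, 0, 0], [-1, 0, 0, 2, 0, 0, -1], [0, 0, -1, 0, 2, -1, 0], [-1, 0, 0, 0, -1, 2, 0], [0, -1, 0, -1, 0, 0, 2]].
All simple roots have the same length, so the diagram is simply laced. The associated Dynkin diagram is a chain of 7 nodes with single edges (A_7), so the type is A_7 (the algebra sl(8)).

A_7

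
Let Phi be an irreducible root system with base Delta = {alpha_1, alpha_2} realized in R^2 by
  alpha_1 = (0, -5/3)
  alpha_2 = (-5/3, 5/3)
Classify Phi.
B2

Compute the Cartan integers a_ij = 2(alpha_i, alpha_j)/(alpha_j, alpha_j); the resulting 2x2 Cartan matrix is
[[2, -1], [-2, 2]].
The roots have two lengths (squared-length ratio 2:1); the short ones are alpha_{1}. The associated Dynkin diagram is a chain of 2 nodes with a double edge at one end; the terminal node there is the unique short simple root (B_2), so the type is B_2 (the algebra so(5)).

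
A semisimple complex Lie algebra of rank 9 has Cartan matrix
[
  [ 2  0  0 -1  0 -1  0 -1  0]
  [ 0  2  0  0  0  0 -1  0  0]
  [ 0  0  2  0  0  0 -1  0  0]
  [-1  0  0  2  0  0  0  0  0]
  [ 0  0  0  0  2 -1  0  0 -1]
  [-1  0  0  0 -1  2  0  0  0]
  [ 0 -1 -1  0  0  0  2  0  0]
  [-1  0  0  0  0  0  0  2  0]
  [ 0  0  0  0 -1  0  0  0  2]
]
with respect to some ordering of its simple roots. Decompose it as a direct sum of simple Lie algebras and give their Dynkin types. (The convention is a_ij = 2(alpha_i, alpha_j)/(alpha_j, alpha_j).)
The diagram associated to this matrix has two connected components: the simple roots {alpha_2, alpha_3, alpha_7} form a chain of 3 nodes with single edges (A_3), and {alpha_1, alpha_4, alpha_5, alpha_6, alpha_8, alpha_9} form a chain of 4 nodes with a fork of two nodes at one end (D_6). A semisimple Lie algebra decomposes uniquely as the direct sum of simple ideals, one per connected component of its Dynkin diagram, so g ≅ A_3 ⊕ D_6 (dimension 15 + 66 = 81).

type A_3 + type D_6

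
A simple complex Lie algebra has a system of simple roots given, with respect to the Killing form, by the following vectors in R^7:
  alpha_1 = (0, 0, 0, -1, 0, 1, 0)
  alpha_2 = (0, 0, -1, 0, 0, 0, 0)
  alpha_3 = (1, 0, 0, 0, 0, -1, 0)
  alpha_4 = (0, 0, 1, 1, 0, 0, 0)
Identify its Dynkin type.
Compute the Cartan integers a_ij = 2(alpha_i, alpha_j)/(alpha_j, alpha_j); the resulting 4x4 Cartan matrix is
[[2, 0, -1, -1], [0, 2, 0, -1], [-1, 0, 2, 0], [-1, -2, 0, 2]].
The roots have two lengths (squared-length ratio 2:1); the short ones are alpha_{2}. The associated Dynkin diagram is a chain of 4 nodes with a double edge at one end; the terminal node there is the unique short simple root (B_4), so the type is B_4 (the algebra so(9)).

B_4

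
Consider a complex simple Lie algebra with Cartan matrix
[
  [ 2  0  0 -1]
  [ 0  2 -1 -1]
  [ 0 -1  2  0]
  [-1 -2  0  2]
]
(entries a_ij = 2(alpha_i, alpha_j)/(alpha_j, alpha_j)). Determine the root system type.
The matrix has rank 4 with 2's on the diagonal. Reading the off-diagonal entries as Dynkin edges (a single edge where a_ij = a_ji = -1; a double or triple edge where a_ij * a_ji = 2 or 3), the diagram is a chain of 4 nodes with a double edge between the middle two (F_4). One simple-root ordering that puts it in standard form is (alpha_1, alpha_4, alpha_2, alpha_3). So the algebra is type F_4.

F_4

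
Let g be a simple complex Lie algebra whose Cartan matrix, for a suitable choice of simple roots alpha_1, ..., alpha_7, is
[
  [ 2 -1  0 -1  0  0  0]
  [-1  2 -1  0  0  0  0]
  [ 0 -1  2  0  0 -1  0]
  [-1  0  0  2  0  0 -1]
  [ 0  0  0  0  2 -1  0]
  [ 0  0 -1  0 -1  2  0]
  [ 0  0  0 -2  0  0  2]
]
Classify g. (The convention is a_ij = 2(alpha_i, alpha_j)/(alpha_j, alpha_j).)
C7

The matrix has rank 7 with 2's on the diagonal. Reading the off-diagonal entries as Dynkin edges (a single edge where a_ij = a_ji = -1; a double or triple edge where a_ij * a_ji = 2 or 3), the diagram is a chain of 7 nodes with a double edge at one end; the terminal node there is the unique long simple root (C_7). One simple-root ordering that puts it in standard form is (alpha_5, alpha_6, alpha_3, alpha_2, alpha_1, alpha_4, alpha_7). So the algebra is type C_7, i.e. sp(14).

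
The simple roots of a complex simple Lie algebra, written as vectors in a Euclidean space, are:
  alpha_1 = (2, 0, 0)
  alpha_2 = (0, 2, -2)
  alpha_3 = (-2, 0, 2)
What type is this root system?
Compute the Cartan integers a_ij = 2(alpha_i, alpha_j)/(alpha_j, alpha_j); the resulting 3x3 Cartan matrix is
[[2, 0, -1], [0, 2, -1], [-2, -1, 2]].
The roots have two lengths (squared-length ratio 2:1); the short ones are alpha_{1}. The associated Dynkin diagram is a chain of 3 nodes with a double edge at one end; the terminal node there is the unique short simple root (B_3), so the type is B_3 (the algebra so(7)).

B3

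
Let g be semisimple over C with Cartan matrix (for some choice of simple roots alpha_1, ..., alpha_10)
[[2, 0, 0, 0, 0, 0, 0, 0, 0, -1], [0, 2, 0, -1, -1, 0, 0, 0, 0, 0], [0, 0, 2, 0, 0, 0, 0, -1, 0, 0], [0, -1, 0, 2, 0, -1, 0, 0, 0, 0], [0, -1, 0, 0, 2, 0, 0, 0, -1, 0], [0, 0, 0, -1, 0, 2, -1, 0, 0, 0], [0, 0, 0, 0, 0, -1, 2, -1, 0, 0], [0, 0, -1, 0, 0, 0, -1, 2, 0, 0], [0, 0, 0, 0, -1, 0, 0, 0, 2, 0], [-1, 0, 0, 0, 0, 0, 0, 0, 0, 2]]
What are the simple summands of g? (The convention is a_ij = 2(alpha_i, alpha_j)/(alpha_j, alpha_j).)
The diagram associated to this matrix has two connected components: the simple roots {alpha_1, alpha_10} form a chain of 2 nodes with single edges (A_2), and {alpha_2, alpha_3, alpha_4, alpha_5, alpha_6, alpha_7, alpha_8, alpha_9} form a chain of 8 nodes with single edges (A_8). A semisimple Lie algebra decomposes uniquely as the direct sum of simple ideals, one per connected component of its Dynkin diagram, so g ≅ A_2 ⊕ A_8 (dimension 8 + 80 = 88).

A_2 (sl(3)) + A_8 (sl(9))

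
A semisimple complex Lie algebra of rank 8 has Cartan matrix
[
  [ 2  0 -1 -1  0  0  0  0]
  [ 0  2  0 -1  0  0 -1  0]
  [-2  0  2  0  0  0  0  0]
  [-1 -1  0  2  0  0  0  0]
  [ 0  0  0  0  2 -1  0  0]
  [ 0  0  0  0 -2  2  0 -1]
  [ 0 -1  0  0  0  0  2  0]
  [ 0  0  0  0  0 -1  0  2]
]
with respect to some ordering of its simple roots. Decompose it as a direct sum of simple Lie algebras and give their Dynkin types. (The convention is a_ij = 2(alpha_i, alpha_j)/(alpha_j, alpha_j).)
B_3 (so(7)) ⊕ C_5 (sp(10))

The diagram associated to this matrix has two connected components: the simple roots {alpha_5, alpha_6, alpha_8} form a chain of 3 nodes with a double edge at one end; the terminal node there is the unique short simple root (B_3), and {alpha_1, alpha_2, alpha_3, alpha_4, alpha_7} form a chain of 5 nodes with a double edge at one end; the terminal node there is the unique long simple root (C_5). A semisimple Lie algebra decomposes uniquely as the direct sum of simple ideals, one per connected component of its Dynkin diagram, so g ≅ B_3 ⊕ C_5 (dimension 21 + 55 = 76).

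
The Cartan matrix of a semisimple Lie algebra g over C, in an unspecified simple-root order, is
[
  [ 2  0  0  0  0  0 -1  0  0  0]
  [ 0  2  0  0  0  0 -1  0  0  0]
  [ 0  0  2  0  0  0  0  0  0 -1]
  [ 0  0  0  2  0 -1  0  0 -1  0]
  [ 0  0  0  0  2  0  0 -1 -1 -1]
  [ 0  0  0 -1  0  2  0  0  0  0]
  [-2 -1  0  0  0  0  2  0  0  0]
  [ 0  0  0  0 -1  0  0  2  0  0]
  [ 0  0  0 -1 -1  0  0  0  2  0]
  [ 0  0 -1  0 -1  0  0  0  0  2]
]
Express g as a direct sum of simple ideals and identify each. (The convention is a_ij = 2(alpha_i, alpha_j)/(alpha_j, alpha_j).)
B_3 + E_7

The diagram associated to this matrix has two connected components: the simple roots {alpha_1, alpha_2, alpha_7} form a chain of 3 nodes with a double edge at one end; the terminal node there is the unique short simple root (B_3), and {alpha_3, alpha_4, alpha_5, alpha_6, alpha_8, alpha_9, alpha_10} form a chain of 6 nodes with one extra node attached to the third node from one end (E_7). A semisimple Lie algebra decomposes uniquely as the direct sum of simple ideals, one per connected component of its Dynkin diagram, so g ≅ B_3 ⊕ E_7 (dimension 21 + 133 = 154).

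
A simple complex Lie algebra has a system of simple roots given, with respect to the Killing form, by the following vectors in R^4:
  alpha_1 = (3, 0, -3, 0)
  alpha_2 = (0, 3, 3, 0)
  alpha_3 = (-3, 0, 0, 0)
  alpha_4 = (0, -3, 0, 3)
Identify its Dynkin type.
B4

Compute the Cartan integers a_ij = 2(alpha_i, alpha_j)/(alpha_j, alpha_j); the resulting 4x4 Cartan matrix is
[[2, -1, -2, 0], [-1, 2, 0, -1], [-1, 0, 2, 0], [0, -1, 0, 2]].
The roots have two lengths (squared-length ratio 2:1); the short ones are alpha_{3}. The associated Dynkin diagram is a chain of 4 nodes with a double edge at one end; the terminal node there is the unique short simple root (B_4), so the type is B_4 (the algebra so(9)).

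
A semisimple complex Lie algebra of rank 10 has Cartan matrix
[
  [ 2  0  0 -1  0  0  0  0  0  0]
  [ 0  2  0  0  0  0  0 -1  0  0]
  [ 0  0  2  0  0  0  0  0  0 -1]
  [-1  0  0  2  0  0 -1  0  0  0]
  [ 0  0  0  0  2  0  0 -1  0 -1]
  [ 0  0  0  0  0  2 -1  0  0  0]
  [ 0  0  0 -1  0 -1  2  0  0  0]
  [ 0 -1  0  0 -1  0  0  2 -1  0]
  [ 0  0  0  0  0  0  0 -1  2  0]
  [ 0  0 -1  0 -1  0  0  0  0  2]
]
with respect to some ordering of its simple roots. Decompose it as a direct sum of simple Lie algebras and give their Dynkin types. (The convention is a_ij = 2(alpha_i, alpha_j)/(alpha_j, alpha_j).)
A_4 (sl(5)) ⊕ D_6 (so(12))

The diagram associated to this matrix has two connected components: the simple roots {alpha_1, alpha_4, alpha_6, alpha_7} form a chain of 4 nodes with single edges (A_4), and {alpha_2, alpha_3, alpha_5, alpha_8, alpha_9, alpha_10} form a chain of 4 nodes with a fork of two nodes at one end (D_6). A semisimple Lie algebra decomposes uniquely as the direct sum of simple ideals, one per connected component of its Dynkin diagram, so g ≅ A_4 ⊕ D_6 (dimension 24 + 66 = 90).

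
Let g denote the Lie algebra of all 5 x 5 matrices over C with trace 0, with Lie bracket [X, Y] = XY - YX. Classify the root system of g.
This is sl(5), which has dimension 5^2 - 1 = 24 and rank 5 - 1 = 4 (a Cartan subalgebra is the diagonal traceless matrices). In the classification of classical Lie algebras, the special linear algebra sl(n+1) has type A_n; here n = 4, so the Dynkin diagram is a chain of 4 nodes with single edges (A_4). Hence the type is A_4.

A_4 (sl(5))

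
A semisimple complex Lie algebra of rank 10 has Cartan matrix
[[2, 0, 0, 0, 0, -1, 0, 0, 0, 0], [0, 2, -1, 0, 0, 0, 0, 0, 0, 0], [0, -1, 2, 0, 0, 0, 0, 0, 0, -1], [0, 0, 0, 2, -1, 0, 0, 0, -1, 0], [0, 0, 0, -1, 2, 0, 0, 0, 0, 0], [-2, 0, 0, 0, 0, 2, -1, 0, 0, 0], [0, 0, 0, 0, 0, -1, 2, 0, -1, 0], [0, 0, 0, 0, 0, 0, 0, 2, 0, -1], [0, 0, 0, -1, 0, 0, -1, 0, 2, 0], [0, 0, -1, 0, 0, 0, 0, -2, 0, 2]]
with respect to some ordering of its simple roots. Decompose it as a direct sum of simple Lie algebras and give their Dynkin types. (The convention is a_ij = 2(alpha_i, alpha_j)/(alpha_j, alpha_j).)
The diagram associated to this matrix has two connected components: the simple roots {alpha_2, alpha_3, alpha_8, alpha_10} form a chain of 4 nodes with a double edge at one end; the terminal node there is the unique short simple root (B_4), and {alpha_1, alpha_4, alpha_5, alpha_6, alpha_7, alpha_9} form a chain of 6 nodes with a double edge at one end; the terminal node there is the unique short simple root (B_6). A semisimple Lie algebra decomposes uniquely as the direct sum of simple ideals, one per connected component of its Dynkin diagram, so g ≅ B_4 ⊕ B_6 (dimension 36 + 78 = 114).

B_4 ⊕ B_6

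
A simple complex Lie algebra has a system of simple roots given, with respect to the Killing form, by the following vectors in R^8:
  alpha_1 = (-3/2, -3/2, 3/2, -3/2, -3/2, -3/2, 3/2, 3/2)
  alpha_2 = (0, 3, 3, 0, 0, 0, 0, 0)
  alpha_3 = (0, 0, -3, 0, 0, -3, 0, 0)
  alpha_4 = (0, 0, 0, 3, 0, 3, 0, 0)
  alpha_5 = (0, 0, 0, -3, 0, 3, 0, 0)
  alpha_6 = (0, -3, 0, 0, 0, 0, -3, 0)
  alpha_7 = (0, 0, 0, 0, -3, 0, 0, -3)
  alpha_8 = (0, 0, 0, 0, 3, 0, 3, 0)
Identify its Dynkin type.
Compute the Cartan integers a_ij = 2(alpha_i, alpha_j)/(alpha_j, alpha_j); the resulting 8x8 Cartan matrix is
[[2, 0, 0, -1, 0, 0, 0, 0], [0, 2, -1, 0, 0, -1, 0, 0], [0, -1, 2, -1, -1, 0, 0, 0], [-1, 0, -1, 2, 0, 0, 0, 0], [0, 0, -1, 0, 2, 0, 0, 0], [0, -1, 0, 0, 0, 2, 0, -1], [0, 0, 0, 0, 0, 0, 2, -1], [0, 0, 0, 0, 0, -1, -1, 2]].
All simple roots have the same length, so the diagram is simply laced. The associated Dynkin diagram is a chain of 7 nodes with one extra node attached to the third node from one end (E_8), so the type is E_8.

E8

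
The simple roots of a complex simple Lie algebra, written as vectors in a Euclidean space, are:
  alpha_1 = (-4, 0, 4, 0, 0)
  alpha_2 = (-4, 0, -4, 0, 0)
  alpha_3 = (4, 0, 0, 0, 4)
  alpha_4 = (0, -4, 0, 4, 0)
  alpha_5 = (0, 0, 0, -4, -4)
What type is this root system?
Compute the Cartan integers a_ij = 2(alpha_i, alpha_j)/(alpha_j, alpha_j); the resulting 5x5 Cartan matrix is
[[2, 0, -1, 0, 0], [0, 2, -1, 0, 0], [-1, -1, 2, 0, -1], [0, 0, 0, 2, -1], [0, 0, -1, -1, 2]].
All simple roots have the same length, so the diagram is simply laced. The associated Dynkin diagram is a chain of 3 nodes with a fork of two nodes at one end (D_5), so the type is D_5 (the algebra so(10)).

D5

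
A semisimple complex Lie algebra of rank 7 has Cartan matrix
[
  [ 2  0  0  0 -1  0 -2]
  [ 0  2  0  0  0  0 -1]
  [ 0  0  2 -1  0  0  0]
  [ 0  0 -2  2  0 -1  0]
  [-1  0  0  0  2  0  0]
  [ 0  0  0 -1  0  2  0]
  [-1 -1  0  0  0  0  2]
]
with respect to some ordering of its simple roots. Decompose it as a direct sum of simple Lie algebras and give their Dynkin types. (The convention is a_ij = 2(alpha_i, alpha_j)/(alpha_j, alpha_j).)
The diagram associated to this matrix has two connected components: the simple roots {alpha_3, alpha_4, alpha_6} form a chain of 3 nodes with a double edge at one end; the terminal node there is the unique short simple root (B_3), and {alpha_1, alpha_2, alpha_5, alpha_7} form a chain of 4 nodes with a double edge between the middle two (F_4). A semisimple Lie algebra decomposes uniquely as the direct sum of simple ideals, one per connected component of its Dynkin diagram, so g ≅ B_3 ⊕ F_4 (dimension 21 + 52 = 73).

B_3 (so(7)) + F_4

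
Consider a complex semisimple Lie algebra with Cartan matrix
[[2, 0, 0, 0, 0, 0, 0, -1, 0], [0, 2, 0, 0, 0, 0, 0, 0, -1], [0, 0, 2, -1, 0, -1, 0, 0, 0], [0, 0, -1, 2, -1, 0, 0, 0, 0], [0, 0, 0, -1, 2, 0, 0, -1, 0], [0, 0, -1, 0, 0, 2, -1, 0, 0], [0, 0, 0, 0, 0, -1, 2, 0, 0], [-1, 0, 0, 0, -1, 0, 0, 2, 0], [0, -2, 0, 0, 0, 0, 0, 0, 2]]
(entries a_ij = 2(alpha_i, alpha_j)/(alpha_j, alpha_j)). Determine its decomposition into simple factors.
type A_7 + type B_2

The diagram associated to this matrix has two connected components: the simple roots {alpha_1, alpha_3, alpha_4, alpha_5, alpha_6, alpha_7, alpha_8} form a chain of 7 nodes with single edges (A_7), and {alpha_2, alpha_9} form a chain of 2 nodes with a double edge at one end; the terminal node there is the unique short simple root (B_2). A semisimple Lie algebra decomposes uniquely as the direct sum of simple ideals, one per connected component of its Dynkin diagram, so g ≅ A_7 ⊕ B_2 (dimension 63 + 10 = 73).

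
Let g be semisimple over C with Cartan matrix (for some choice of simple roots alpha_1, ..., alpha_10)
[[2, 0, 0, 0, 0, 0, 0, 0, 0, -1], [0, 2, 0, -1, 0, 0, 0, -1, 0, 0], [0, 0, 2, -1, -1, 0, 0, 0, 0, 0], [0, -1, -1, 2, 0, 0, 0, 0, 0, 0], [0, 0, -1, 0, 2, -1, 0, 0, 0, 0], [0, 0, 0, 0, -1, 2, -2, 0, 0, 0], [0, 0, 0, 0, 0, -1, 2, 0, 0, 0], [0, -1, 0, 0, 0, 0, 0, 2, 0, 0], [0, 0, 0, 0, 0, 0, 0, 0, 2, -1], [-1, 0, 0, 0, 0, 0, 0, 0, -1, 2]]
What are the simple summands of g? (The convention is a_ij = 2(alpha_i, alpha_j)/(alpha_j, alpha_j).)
The diagram associated to this matrix has two connected components: the simple roots {alpha_1, alpha_9, alpha_10} form a chain of 3 nodes with single edges (A_3), and {alpha_2, alpha_3, alpha_4, alpha_5, alpha_6, alpha_7, alpha_8} form a chain of 7 nodes with a double edge at one end; the terminal node there is the unique short simple root (B_7). A semisimple Lie algebra decomposes uniquely as the direct sum of simple ideals, one per connected component of its Dynkin diagram, so g ≅ A_3 ⊕ B_7 (dimension 15 + 105 = 120).

A3 + B7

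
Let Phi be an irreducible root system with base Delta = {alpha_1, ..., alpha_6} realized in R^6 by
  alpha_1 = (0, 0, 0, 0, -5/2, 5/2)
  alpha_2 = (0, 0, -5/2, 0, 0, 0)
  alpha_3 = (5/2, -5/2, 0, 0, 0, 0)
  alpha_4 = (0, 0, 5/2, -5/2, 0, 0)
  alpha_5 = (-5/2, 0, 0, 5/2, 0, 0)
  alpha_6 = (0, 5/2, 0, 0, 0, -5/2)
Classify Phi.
Compute the Cartan integers a_ij = 2(alpha_i, alpha_j)/(alpha_j, alpha_j); the resulting 6x6 Cartan matrix is
[[2, 0, 0, 0, 0, -1], [0, 2, 0, -1, 0, 0], [0, 0, 2, 0, -1, -1], [0, -2, 0, 2, -1, 0], [0, 0, -1, -1, 2, 0], [-1, 0, -1, 0, 0, 2]].
The roots have two lengths (squared-length ratio 2:1); the short ones are alpha_{2}. The associated Dynkin diagram is a chain of 6 nodes with a double edge at one end; the terminal node there is the unique short simple root (B_6), so the type is B_6 (the algebra so(13)).

B6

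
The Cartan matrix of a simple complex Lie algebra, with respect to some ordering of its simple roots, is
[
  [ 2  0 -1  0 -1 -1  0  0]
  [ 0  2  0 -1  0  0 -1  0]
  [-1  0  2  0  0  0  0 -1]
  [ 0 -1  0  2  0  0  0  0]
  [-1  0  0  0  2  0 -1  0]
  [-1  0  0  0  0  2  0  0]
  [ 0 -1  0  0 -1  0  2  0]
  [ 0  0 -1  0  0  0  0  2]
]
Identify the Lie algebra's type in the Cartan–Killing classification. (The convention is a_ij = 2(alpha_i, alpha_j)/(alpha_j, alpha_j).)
The matrix has rank 8 with 2's on the diagonal. Reading the off-diagonal entries as Dynkin edges (a single edge where a_ij = a_ji = -1; a double or triple edge where a_ij * a_ji = 2 or 3), the diagram is a chain of 7 nodes with one extra node attached to the third node from one end (E_8). One simple-root ordering that puts it in standard form is (alpha_8, alpha_6, alpha_3, alpha_1, alpha_5, alpha_7, alpha_2, alpha_4). So the algebra is type E_8.

E_8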